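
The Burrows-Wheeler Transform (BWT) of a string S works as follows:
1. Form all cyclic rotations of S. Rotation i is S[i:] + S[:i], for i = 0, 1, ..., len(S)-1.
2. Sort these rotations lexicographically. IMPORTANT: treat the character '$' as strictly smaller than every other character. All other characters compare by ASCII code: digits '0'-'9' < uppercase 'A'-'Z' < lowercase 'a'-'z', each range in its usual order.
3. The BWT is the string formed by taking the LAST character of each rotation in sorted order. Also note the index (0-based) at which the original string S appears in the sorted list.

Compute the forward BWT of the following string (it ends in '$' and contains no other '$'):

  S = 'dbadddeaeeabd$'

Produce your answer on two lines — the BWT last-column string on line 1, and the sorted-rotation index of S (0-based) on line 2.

Answer: debedab$addeda
7

Derivation:
All 14 rotations (rotation i = S[i:]+S[:i]):
  rot[0] = dbadddeaeeabd$
  rot[1] = badddeaeeabd$d
  rot[2] = adddeaeeabd$db
  rot[3] = dddeaeeabd$dba
  rot[4] = ddeaeeabd$dbad
  rot[5] = deaeeabd$dbadd
  rot[6] = eaeeabd$dbaddd
  rot[7] = aeeabd$dbaddde
  rot[8] = eeabd$dbadddea
  rot[9] = eabd$dbadddeae
  rot[10] = abd$dbadddeaee
  rot[11] = bd$dbadddeaeea
  rot[12] = d$dbadddeaeeab
  rot[13] = $dbadddeaeeabd
Sorted (with $ < everything):
  sorted[0] = $dbadddeaeeabd  (last char: 'd')
  sorted[1] = abd$dbadddeaee  (last char: 'e')
  sorted[2] = adddeaeeabd$db  (last char: 'b')
  sorted[3] = aeeabd$dbaddde  (last char: 'e')
  sorted[4] = badddeaeeabd$d  (last char: 'd')
  sorted[5] = bd$dbadddeaeea  (last char: 'a')
  sorted[6] = d$dbadddeaeeab  (last char: 'b')
  sorted[7] = dbadddeaeeabd$  (last char: '$')
  sorted[8] = dddeaeeabd$dba  (last char: 'a')
  sorted[9] = ddeaeeabd$dbad  (last char: 'd')
  sorted[10] = deaeeabd$dbadd  (last char: 'd')
  sorted[11] = eabd$dbadddeae  (last char: 'e')
  sorted[12] = eaeeabd$dbaddd  (last char: 'd')
  sorted[13] = eeabd$dbadddea  (last char: 'a')
Last column: debedab$addeda
Original string S is at sorted index 7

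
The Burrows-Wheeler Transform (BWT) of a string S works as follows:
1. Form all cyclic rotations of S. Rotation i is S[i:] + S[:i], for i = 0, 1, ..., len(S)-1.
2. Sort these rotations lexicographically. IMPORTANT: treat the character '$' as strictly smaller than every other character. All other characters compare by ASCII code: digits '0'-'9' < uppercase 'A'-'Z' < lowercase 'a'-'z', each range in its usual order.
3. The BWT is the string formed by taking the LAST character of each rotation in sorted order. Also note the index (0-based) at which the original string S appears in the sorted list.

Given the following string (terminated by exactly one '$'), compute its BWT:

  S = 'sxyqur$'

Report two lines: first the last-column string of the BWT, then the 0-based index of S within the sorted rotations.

All 7 rotations (rotation i = S[i:]+S[:i]):
  rot[0] = sxyqur$
  rot[1] = xyqur$s
  rot[2] = yqur$sx
  rot[3] = qur$sxy
  rot[4] = ur$sxyq
  rot[5] = r$sxyqu
  rot[6] = $sxyqur
Sorted (with $ < everything):
  sorted[0] = $sxyqur  (last char: 'r')
  sorted[1] = qur$sxy  (last char: 'y')
  sorted[2] = r$sxyqu  (last char: 'u')
  sorted[3] = sxyqur$  (last char: '$')
  sorted[4] = ur$sxyq  (last char: 'q')
  sorted[5] = xyqur$s  (last char: 's')
  sorted[6] = yqur$sx  (last char: 'x')
Last column: ryu$qsx
Original string S is at sorted index 3

Answer: ryu$qsx
3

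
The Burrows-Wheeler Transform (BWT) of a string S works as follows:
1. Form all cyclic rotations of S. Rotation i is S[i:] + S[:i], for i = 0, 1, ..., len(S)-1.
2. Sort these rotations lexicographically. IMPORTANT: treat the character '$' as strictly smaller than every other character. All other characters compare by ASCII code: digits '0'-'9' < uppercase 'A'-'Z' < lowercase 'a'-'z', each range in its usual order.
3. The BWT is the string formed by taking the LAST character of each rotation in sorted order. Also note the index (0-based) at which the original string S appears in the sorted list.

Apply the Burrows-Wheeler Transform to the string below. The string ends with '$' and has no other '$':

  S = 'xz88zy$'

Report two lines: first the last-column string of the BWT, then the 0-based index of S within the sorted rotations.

Answer: yz8$zx8
3

Derivation:
All 7 rotations (rotation i = S[i:]+S[:i]):
  rot[0] = xz88zy$
  rot[1] = z88zy$x
  rot[2] = 88zy$xz
  rot[3] = 8zy$xz8
  rot[4] = zy$xz88
  rot[5] = y$xz88z
  rot[6] = $xz88zy
Sorted (with $ < everything):
  sorted[0] = $xz88zy  (last char: 'y')
  sorted[1] = 88zy$xz  (last char: 'z')
  sorted[2] = 8zy$xz8  (last char: '8')
  sorted[3] = xz88zy$  (last char: '$')
  sorted[4] = y$xz88z  (last char: 'z')
  sorted[5] = z88zy$x  (last char: 'x')
  sorted[6] = zy$xz88  (last char: '8')
Last column: yz8$zx8
Original string S is at sorted index 3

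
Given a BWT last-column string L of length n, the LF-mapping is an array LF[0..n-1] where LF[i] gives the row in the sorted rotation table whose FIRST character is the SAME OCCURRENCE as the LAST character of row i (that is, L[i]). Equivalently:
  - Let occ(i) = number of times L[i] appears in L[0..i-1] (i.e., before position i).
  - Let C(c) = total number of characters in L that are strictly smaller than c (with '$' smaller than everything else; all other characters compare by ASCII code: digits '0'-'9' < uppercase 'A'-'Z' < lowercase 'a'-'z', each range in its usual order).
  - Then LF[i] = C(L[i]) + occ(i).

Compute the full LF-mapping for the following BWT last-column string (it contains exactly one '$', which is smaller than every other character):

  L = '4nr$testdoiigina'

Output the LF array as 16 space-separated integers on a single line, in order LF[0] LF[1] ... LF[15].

Char counts: '$':1, '4':1, 'a':1, 'd':1, 'e':1, 'g':1, 'i':3, 'n':2, 'o':1, 'r':1, 's':1, 't':2
C (first-col start): C('$')=0, C('4')=1, C('a')=2, C('d')=3, C('e')=4, C('g')=5, C('i')=6, C('n')=9, C('o')=11, C('r')=12, C('s')=13, C('t')=14
L[0]='4': occ=0, LF[0]=C('4')+0=1+0=1
L[1]='n': occ=0, LF[1]=C('n')+0=9+0=9
L[2]='r': occ=0, LF[2]=C('r')+0=12+0=12
L[3]='$': occ=0, LF[3]=C('$')+0=0+0=0
L[4]='t': occ=0, LF[4]=C('t')+0=14+0=14
L[5]='e': occ=0, LF[5]=C('e')+0=4+0=4
L[6]='s': occ=0, LF[6]=C('s')+0=13+0=13
L[7]='t': occ=1, LF[7]=C('t')+1=14+1=15
L[8]='d': occ=0, LF[8]=C('d')+0=3+0=3
L[9]='o': occ=0, LF[9]=C('o')+0=11+0=11
L[10]='i': occ=0, LF[10]=C('i')+0=6+0=6
L[11]='i': occ=1, LF[11]=C('i')+1=6+1=7
L[12]='g': occ=0, LF[12]=C('g')+0=5+0=5
L[13]='i': occ=2, LF[13]=C('i')+2=6+2=8
L[14]='n': occ=1, LF[14]=C('n')+1=9+1=10
L[15]='a': occ=0, LF[15]=C('a')+0=2+0=2

Answer: 1 9 12 0 14 4 13 15 3 11 6 7 5 8 10 2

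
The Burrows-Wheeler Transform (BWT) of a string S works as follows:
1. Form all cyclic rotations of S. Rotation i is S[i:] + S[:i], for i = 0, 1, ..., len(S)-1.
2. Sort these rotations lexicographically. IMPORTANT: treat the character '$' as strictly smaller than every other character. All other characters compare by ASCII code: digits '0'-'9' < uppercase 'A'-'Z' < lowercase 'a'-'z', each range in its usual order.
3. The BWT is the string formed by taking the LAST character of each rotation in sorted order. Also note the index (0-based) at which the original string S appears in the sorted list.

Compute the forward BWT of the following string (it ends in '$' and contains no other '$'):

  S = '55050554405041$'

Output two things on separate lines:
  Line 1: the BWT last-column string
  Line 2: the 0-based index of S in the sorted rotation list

All 15 rotations (rotation i = S[i:]+S[:i]):
  rot[0] = 55050554405041$
  rot[1] = 5050554405041$5
  rot[2] = 050554405041$55
  rot[3] = 50554405041$550
  rot[4] = 0554405041$5505
  rot[5] = 554405041$55050
  rot[6] = 54405041$550505
  rot[7] = 4405041$5505055
  rot[8] = 405041$55050554
  rot[9] = 05041$550505544
  rot[10] = 5041$5505055440
  rot[11] = 041$55050554405
  rot[12] = 41$550505544050
  rot[13] = 1$5505055440504
  rot[14] = $55050554405041
Sorted (with $ < everything):
  sorted[0] = $55050554405041  (last char: '1')
  sorted[1] = 041$55050554405  (last char: '5')
  sorted[2] = 05041$550505544  (last char: '4')
  sorted[3] = 050554405041$55  (last char: '5')
  sorted[4] = 0554405041$5505  (last char: '5')
  sorted[5] = 1$5505055440504  (last char: '4')
  sorted[6] = 405041$55050554  (last char: '4')
  sorted[7] = 41$550505544050  (last char: '0')
  sorted[8] = 4405041$5505055  (last char: '5')
  sorted[9] = 5041$5505055440  (last char: '0')
  sorted[10] = 5050554405041$5  (last char: '5')
  sorted[11] = 50554405041$550  (last char: '0')
  sorted[12] = 54405041$550505  (last char: '5')
  sorted[13] = 55050554405041$  (last char: '$')
  sorted[14] = 554405041$55050  (last char: '0')
Last column: 1545544050505$0
Original string S is at sorted index 13

Answer: 1545544050505$0
13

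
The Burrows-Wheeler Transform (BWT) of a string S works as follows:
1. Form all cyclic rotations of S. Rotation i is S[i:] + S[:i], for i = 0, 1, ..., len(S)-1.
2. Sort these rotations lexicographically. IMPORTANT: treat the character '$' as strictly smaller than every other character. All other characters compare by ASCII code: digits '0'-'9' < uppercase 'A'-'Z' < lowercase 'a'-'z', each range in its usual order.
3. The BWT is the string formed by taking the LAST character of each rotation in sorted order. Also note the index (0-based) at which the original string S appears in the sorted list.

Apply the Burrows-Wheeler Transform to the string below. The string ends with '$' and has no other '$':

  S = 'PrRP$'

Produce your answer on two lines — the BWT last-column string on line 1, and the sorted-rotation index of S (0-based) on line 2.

All 5 rotations (rotation i = S[i:]+S[:i]):
  rot[0] = PrRP$
  rot[1] = rRP$P
  rot[2] = RP$Pr
  rot[3] = P$PrR
  rot[4] = $PrRP
Sorted (with $ < everything):
  sorted[0] = $PrRP  (last char: 'P')
  sorted[1] = P$PrR  (last char: 'R')
  sorted[2] = PrRP$  (last char: '$')
  sorted[3] = RP$Pr  (last char: 'r')
  sorted[4] = rRP$P  (last char: 'P')
Last column: PR$rP
Original string S is at sorted index 2

Answer: PR$rP
2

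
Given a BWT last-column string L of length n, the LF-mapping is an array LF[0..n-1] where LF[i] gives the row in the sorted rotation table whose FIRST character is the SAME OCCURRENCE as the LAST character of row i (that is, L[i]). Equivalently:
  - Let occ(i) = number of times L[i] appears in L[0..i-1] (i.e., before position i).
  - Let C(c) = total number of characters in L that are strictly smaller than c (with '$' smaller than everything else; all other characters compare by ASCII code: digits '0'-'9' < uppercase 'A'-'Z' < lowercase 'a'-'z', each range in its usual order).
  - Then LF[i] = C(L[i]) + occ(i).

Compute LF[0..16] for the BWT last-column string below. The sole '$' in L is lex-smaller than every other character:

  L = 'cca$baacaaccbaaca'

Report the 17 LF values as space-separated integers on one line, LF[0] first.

Answer: 11 12 1 0 9 2 3 13 4 5 14 15 10 6 7 16 8

Derivation:
Char counts: '$':1, 'a':8, 'b':2, 'c':6
C (first-col start): C('$')=0, C('a')=1, C('b')=9, C('c')=11
L[0]='c': occ=0, LF[0]=C('c')+0=11+0=11
L[1]='c': occ=1, LF[1]=C('c')+1=11+1=12
L[2]='a': occ=0, LF[2]=C('a')+0=1+0=1
L[3]='$': occ=0, LF[3]=C('$')+0=0+0=0
L[4]='b': occ=0, LF[4]=C('b')+0=9+0=9
L[5]='a': occ=1, LF[5]=C('a')+1=1+1=2
L[6]='a': occ=2, LF[6]=C('a')+2=1+2=3
L[7]='c': occ=2, LF[7]=C('c')+2=11+2=13
L[8]='a': occ=3, LF[8]=C('a')+3=1+3=4
L[9]='a': occ=4, LF[9]=C('a')+4=1+4=5
L[10]='c': occ=3, LF[10]=C('c')+3=11+3=14
L[11]='c': occ=4, LF[11]=C('c')+4=11+4=15
L[12]='b': occ=1, LF[12]=C('b')+1=9+1=10
L[13]='a': occ=5, LF[13]=C('a')+5=1+5=6
L[14]='a': occ=6, LF[14]=C('a')+6=1+6=7
L[15]='c': occ=5, LF[15]=C('c')+5=11+5=16
L[16]='a': occ=7, LF[16]=C('a')+7=1+7=8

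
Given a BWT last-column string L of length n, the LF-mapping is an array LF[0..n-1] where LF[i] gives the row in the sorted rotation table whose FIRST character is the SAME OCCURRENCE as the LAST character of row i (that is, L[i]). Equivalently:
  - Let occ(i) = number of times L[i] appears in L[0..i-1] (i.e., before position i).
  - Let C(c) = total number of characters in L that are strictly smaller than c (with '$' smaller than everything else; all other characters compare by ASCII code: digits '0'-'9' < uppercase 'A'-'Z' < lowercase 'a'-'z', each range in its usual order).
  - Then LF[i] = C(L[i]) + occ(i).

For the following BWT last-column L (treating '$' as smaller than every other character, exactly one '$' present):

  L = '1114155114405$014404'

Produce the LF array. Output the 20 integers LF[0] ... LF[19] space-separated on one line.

Char counts: '$':1, '0':3, '1':7, '4':6, '5':3
C (first-col start): C('$')=0, C('0')=1, C('1')=4, C('4')=11, C('5')=17
L[0]='1': occ=0, LF[0]=C('1')+0=4+0=4
L[1]='1': occ=1, LF[1]=C('1')+1=4+1=5
L[2]='1': occ=2, LF[2]=C('1')+2=4+2=6
L[3]='4': occ=0, LF[3]=C('4')+0=11+0=11
L[4]='1': occ=3, LF[4]=C('1')+3=4+3=7
L[5]='5': occ=0, LF[5]=C('5')+0=17+0=17
L[6]='5': occ=1, LF[6]=C('5')+1=17+1=18
L[7]='1': occ=4, LF[7]=C('1')+4=4+4=8
L[8]='1': occ=5, LF[8]=C('1')+5=4+5=9
L[9]='4': occ=1, LF[9]=C('4')+1=11+1=12
L[10]='4': occ=2, LF[10]=C('4')+2=11+2=13
L[11]='0': occ=0, LF[11]=C('0')+0=1+0=1
L[12]='5': occ=2, LF[12]=C('5')+2=17+2=19
L[13]='$': occ=0, LF[13]=C('$')+0=0+0=0
L[14]='0': occ=1, LF[14]=C('0')+1=1+1=2
L[15]='1': occ=6, LF[15]=C('1')+6=4+6=10
L[16]='4': occ=3, LF[16]=C('4')+3=11+3=14
L[17]='4': occ=4, LF[17]=C('4')+4=11+4=15
L[18]='0': occ=2, LF[18]=C('0')+2=1+2=3
L[19]='4': occ=5, LF[19]=C('4')+5=11+5=16

Answer: 4 5 6 11 7 17 18 8 9 12 13 1 19 0 2 10 14 15 3 16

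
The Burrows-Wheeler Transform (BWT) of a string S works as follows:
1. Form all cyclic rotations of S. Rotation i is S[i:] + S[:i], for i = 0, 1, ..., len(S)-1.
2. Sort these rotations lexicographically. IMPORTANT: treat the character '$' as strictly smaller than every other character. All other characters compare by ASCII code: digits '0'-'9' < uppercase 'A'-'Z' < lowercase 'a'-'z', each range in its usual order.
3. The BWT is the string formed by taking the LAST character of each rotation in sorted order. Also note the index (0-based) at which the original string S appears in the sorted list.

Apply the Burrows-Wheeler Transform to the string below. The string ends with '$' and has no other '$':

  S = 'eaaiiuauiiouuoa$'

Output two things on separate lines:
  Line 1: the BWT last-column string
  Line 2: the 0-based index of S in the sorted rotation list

All 16 rotations (rotation i = S[i:]+S[:i]):
  rot[0] = eaaiiuauiiouuoa$
  rot[1] = aaiiuauiiouuoa$e
  rot[2] = aiiuauiiouuoa$ea
  rot[3] = iiuauiiouuoa$eaa
  rot[4] = iuauiiouuoa$eaai
  rot[5] = uauiiouuoa$eaaii
  rot[6] = auiiouuoa$eaaiiu
  rot[7] = uiiouuoa$eaaiiua
  rot[8] = iiouuoa$eaaiiuau
  rot[9] = iouuoa$eaaiiuaui
  rot[10] = ouuoa$eaaiiuauii
  rot[11] = uuoa$eaaiiuauiio
  rot[12] = uoa$eaaiiuauiiou
  rot[13] = oa$eaaiiuauiiouu
  rot[14] = a$eaaiiuauiiouuo
  rot[15] = $eaaiiuauiiouuoa
Sorted (with $ < everything):
  sorted[0] = $eaaiiuauiiouuoa  (last char: 'a')
  sorted[1] = a$eaaiiuauiiouuo  (last char: 'o')
  sorted[2] = aaiiuauiiouuoa$e  (last char: 'e')
  sorted[3] = aiiuauiiouuoa$ea  (last char: 'a')
  sorted[4] = auiiouuoa$eaaiiu  (last char: 'u')
  sorted[5] = eaaiiuauiiouuoa$  (last char: '$')
  sorted[6] = iiouuoa$eaaiiuau  (last char: 'u')
  sorted[7] = iiuauiiouuoa$eaa  (last char: 'a')
  sorted[8] = iouuoa$eaaiiuaui  (last char: 'i')
  sorted[9] = iuauiiouuoa$eaai  (last char: 'i')
  sorted[10] = oa$eaaiiuauiiouu  (last char: 'u')
  sorted[11] = ouuoa$eaaiiuauii  (last char: 'i')
  sorted[12] = uauiiouuoa$eaaii  (last char: 'i')
  sorted[13] = uiiouuoa$eaaiiua  (last char: 'a')
  sorted[14] = uoa$eaaiiuauiiou  (last char: 'u')
  sorted[15] = uuoa$eaaiiuauiio  (last char: 'o')
Last column: aoeau$uaiiuiiauo
Original string S is at sorted index 5

Answer: aoeau$uaiiuiiauo
5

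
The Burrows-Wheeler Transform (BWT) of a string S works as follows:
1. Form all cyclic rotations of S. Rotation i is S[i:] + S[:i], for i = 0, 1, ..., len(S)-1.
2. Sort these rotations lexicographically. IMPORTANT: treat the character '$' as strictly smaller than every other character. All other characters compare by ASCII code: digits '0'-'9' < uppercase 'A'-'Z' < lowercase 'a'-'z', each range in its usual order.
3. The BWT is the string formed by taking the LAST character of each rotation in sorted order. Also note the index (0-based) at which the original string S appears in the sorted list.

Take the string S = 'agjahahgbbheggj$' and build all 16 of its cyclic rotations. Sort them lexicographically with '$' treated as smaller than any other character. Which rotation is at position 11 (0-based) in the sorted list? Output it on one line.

Answer: hahgbbheggj$agja

Derivation:
All 16 rotations (rotation i = S[i:]+S[:i]):
  rot[0] = agjahahgbbheggj$
  rot[1] = gjahahgbbheggj$a
  rot[2] = jahahgbbheggj$ag
  rot[3] = ahahgbbheggj$agj
  rot[4] = hahgbbheggj$agja
  rot[5] = ahgbbheggj$agjah
  rot[6] = hgbbheggj$agjaha
  rot[7] = gbbheggj$agjahah
  rot[8] = bbheggj$agjahahg
  rot[9] = bheggj$agjahahgb
  rot[10] = heggj$agjahahgbb
  rot[11] = eggj$agjahahgbbh
  rot[12] = ggj$agjahahgbbhe
  rot[13] = gj$agjahahgbbheg
  rot[14] = j$agjahahgbbhegg
  rot[15] = $agjahahgbbheggj
Sorted (with $ < everything):
  sorted[0] = $agjahahgbbheggj
  sorted[1] = agjahahgbbheggj$
  sorted[2] = ahahgbbheggj$agj
  sorted[3] = ahgbbheggj$agjah
  sorted[4] = bbheggj$agjahahg
  sorted[5] = bheggj$agjahahgb
  sorted[6] = eggj$agjahahgbbh
  sorted[7] = gbbheggj$agjahah
  sorted[8] = ggj$agjahahgbbhe
  sorted[9] = gj$agjahahgbbheg
  sorted[10] = gjahahgbbheggj$a
  sorted[11] = hahgbbheggj$agja
  sorted[12] = heggj$agjahahgbb
  sorted[13] = hgbbheggj$agjaha
  sorted[14] = j$agjahahgbbhegg
  sorted[15] = jahahgbbheggj$ag
sorted[11] = hahgbbheggj$agja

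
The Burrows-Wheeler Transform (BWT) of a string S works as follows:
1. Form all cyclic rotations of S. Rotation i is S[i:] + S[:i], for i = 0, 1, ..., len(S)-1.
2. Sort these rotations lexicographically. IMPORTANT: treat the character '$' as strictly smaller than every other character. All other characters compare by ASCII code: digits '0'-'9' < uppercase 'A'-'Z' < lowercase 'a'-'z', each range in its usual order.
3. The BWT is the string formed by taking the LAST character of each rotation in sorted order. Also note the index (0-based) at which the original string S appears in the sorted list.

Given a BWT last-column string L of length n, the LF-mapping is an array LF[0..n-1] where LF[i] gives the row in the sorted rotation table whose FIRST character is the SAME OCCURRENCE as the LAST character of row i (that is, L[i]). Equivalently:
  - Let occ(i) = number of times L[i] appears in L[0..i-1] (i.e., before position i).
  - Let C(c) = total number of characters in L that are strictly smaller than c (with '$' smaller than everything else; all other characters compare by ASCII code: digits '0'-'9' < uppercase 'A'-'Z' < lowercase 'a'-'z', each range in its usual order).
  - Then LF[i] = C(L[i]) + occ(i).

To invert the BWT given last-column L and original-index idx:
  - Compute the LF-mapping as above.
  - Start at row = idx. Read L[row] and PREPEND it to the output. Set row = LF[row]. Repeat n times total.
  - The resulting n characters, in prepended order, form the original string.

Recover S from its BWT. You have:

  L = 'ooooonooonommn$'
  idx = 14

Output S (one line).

Answer: oononnoomoomoo$

Derivation:
LF mapping: 6 7 8 9 10 3 11 12 13 4 14 1 2 5 0
Walk LF starting at row 14, prepending L[row]:
  step 1: row=14, L[14]='$', prepend. Next row=LF[14]=0
  step 2: row=0, L[0]='o', prepend. Next row=LF[0]=6
  step 3: row=6, L[6]='o', prepend. Next row=LF[6]=11
  step 4: row=11, L[11]='m', prepend. Next row=LF[11]=1
  step 5: row=1, L[1]='o', prepend. Next row=LF[1]=7
  step 6: row=7, L[7]='o', prepend. Next row=LF[7]=12
  step 7: row=12, L[12]='m', prepend. Next row=LF[12]=2
  step 8: row=2, L[2]='o', prepend. Next row=LF[2]=8
  step 9: row=8, L[8]='o', prepend. Next row=LF[8]=13
  step 10: row=13, L[13]='n', prepend. Next row=LF[13]=5
  step 11: row=5, L[5]='n', prepend. Next row=LF[5]=3
  step 12: row=3, L[3]='o', prepend. Next row=LF[3]=9
  step 13: row=9, L[9]='n', prepend. Next row=LF[9]=4
  step 14: row=4, L[4]='o', prepend. Next row=LF[4]=10
  step 15: row=10, L[10]='o', prepend. Next row=LF[10]=14
Reversed output: oononnoomoomoo$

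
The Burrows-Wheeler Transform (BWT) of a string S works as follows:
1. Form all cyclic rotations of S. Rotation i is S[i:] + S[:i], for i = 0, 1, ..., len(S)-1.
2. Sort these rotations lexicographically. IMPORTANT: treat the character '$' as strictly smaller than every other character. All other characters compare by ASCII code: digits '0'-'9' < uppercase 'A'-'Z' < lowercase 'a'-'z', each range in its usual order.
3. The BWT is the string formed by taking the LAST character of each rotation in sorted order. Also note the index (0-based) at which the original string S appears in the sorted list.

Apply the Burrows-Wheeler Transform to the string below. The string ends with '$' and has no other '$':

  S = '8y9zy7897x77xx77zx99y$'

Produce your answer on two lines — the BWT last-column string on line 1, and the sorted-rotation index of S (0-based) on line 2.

Answer: yxxy9777$8x9y7xz79z879
8

Derivation:
All 22 rotations (rotation i = S[i:]+S[:i]):
  rot[0] = 8y9zy7897x77xx77zx99y$
  rot[1] = y9zy7897x77xx77zx99y$8
  rot[2] = 9zy7897x77xx77zx99y$8y
  rot[3] = zy7897x77xx77zx99y$8y9
  rot[4] = y7897x77xx77zx99y$8y9z
  rot[5] = 7897x77xx77zx99y$8y9zy
  rot[6] = 897x77xx77zx99y$8y9zy7
  rot[7] = 97x77xx77zx99y$8y9zy78
  rot[8] = 7x77xx77zx99y$8y9zy789
  rot[9] = x77xx77zx99y$8y9zy7897
  rot[10] = 77xx77zx99y$8y9zy7897x
  rot[11] = 7xx77zx99y$8y9zy7897x7
  rot[12] = xx77zx99y$8y9zy7897x77
  rot[13] = x77zx99y$8y9zy7897x77x
  rot[14] = 77zx99y$8y9zy7897x77xx
  rot[15] = 7zx99y$8y9zy7897x77xx7
  rot[16] = zx99y$8y9zy7897x77xx77
  rot[17] = x99y$8y9zy7897x77xx77z
  rot[18] = 99y$8y9zy7897x77xx77zx
  rot[19] = 9y$8y9zy7897x77xx77zx9
  rot[20] = y$8y9zy7897x77xx77zx99
  rot[21] = $8y9zy7897x77xx77zx99y
Sorted (with $ < everything):
  sorted[0] = $8y9zy7897x77xx77zx99y  (last char: 'y')
  sorted[1] = 77xx77zx99y$8y9zy7897x  (last char: 'x')
  sorted[2] = 77zx99y$8y9zy7897x77xx  (last char: 'x')
  sorted[3] = 7897x77xx77zx99y$8y9zy  (last char: 'y')
  sorted[4] = 7x77xx77zx99y$8y9zy789  (last char: '9')
  sorted[5] = 7xx77zx99y$8y9zy7897x7  (last char: '7')
  sorted[6] = 7zx99y$8y9zy7897x77xx7  (last char: '7')
  sorted[7] = 897x77xx77zx99y$8y9zy7  (last char: '7')
  sorted[8] = 8y9zy7897x77xx77zx99y$  (last char: '$')
  sorted[9] = 97x77xx77zx99y$8y9zy78  (last char: '8')
  sorted[10] = 99y$8y9zy7897x77xx77zx  (last char: 'x')
  sorted[11] = 9y$8y9zy7897x77xx77zx9  (last char: '9')
  sorted[12] = 9zy7897x77xx77zx99y$8y  (last char: 'y')
  sorted[13] = x77xx77zx99y$8y9zy7897  (last char: '7')
  sorted[14] = x77zx99y$8y9zy7897x77x  (last char: 'x')
  sorted[15] = x99y$8y9zy7897x77xx77z  (last char: 'z')
  sorted[16] = xx77zx99y$8y9zy7897x77  (last char: '7')
  sorted[17] = y$8y9zy7897x77xx77zx99  (last char: '9')
  sorted[18] = y7897x77xx77zx99y$8y9z  (last char: 'z')
  sorted[19] = y9zy7897x77xx77zx99y$8  (last char: '8')
  sorted[20] = zx99y$8y9zy7897x77xx77  (last char: '7')
  sorted[21] = zy7897x77xx77zx99y$8y9  (last char: '9')
Last column: yxxy9777$8x9y7xz79z879
Original string S is at sorted index 8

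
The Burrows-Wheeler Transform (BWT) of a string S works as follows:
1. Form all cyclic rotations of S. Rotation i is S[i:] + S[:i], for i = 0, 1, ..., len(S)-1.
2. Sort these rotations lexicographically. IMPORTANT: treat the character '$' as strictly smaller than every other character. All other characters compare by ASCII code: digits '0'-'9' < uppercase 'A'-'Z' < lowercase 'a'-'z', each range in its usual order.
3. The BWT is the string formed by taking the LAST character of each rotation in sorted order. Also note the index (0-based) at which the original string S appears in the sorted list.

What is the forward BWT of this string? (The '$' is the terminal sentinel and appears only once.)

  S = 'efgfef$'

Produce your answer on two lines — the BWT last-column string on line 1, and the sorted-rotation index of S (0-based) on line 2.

Answer: ff$egef
2

Derivation:
All 7 rotations (rotation i = S[i:]+S[:i]):
  rot[0] = efgfef$
  rot[1] = fgfef$e
  rot[2] = gfef$ef
  rot[3] = fef$efg
  rot[4] = ef$efgf
  rot[5] = f$efgfe
  rot[6] = $efgfef
Sorted (with $ < everything):
  sorted[0] = $efgfef  (last char: 'f')
  sorted[1] = ef$efgf  (last char: 'f')
  sorted[2] = efgfef$  (last char: '$')
  sorted[3] = f$efgfe  (last char: 'e')
  sorted[4] = fef$efg  (last char: 'g')
  sorted[5] = fgfef$e  (last char: 'e')
  sorted[6] = gfef$ef  (last char: 'f')
Last column: ff$egef
Original string S is at sorted index 2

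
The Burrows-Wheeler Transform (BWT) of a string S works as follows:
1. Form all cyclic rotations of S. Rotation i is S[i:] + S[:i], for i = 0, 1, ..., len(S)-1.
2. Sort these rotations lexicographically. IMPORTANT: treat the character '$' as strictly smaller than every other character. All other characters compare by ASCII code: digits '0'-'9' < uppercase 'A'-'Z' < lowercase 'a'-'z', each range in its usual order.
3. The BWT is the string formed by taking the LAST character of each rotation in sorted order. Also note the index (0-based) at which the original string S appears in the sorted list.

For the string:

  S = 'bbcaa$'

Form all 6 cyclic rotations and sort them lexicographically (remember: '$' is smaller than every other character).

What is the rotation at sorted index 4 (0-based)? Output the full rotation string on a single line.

Answer: bcaa$b

Derivation:
All 6 rotations (rotation i = S[i:]+S[:i]):
  rot[0] = bbcaa$
  rot[1] = bcaa$b
  rot[2] = caa$bb
  rot[3] = aa$bbc
  rot[4] = a$bbca
  rot[5] = $bbcaa
Sorted (with $ < everything):
  sorted[0] = $bbcaa
  sorted[1] = a$bbca
  sorted[2] = aa$bbc
  sorted[3] = bbcaa$
  sorted[4] = bcaa$b
  sorted[5] = caa$bb
sorted[4] = bcaa$b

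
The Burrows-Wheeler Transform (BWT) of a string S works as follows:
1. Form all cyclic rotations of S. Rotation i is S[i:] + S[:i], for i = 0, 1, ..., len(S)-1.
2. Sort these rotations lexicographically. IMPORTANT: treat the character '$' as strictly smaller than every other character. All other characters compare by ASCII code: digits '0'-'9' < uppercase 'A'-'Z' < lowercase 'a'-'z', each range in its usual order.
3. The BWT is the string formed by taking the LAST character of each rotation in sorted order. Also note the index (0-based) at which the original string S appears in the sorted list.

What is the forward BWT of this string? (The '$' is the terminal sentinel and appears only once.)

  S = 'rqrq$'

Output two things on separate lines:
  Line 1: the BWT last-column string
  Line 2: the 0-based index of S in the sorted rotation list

Answer: qrrq$
4

Derivation:
All 5 rotations (rotation i = S[i:]+S[:i]):
  rot[0] = rqrq$
  rot[1] = qrq$r
  rot[2] = rq$rq
  rot[3] = q$rqr
  rot[4] = $rqrq
Sorted (with $ < everything):
  sorted[0] = $rqrq  (last char: 'q')
  sorted[1] = q$rqr  (last char: 'r')
  sorted[2] = qrq$r  (last char: 'r')
  sorted[3] = rq$rq  (last char: 'q')
  sorted[4] = rqrq$  (last char: '$')
Last column: qrrq$
Original string S is at sorted index 4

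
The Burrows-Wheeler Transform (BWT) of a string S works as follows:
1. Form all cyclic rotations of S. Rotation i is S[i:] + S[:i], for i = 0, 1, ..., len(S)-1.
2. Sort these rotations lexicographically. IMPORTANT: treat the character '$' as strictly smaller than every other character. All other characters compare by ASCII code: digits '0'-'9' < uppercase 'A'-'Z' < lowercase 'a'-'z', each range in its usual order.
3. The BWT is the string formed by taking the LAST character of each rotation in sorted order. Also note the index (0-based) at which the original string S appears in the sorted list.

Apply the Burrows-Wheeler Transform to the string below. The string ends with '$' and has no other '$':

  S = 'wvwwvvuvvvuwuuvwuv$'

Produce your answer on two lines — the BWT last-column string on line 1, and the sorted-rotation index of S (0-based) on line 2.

Answer: vwwvuvuvvwvuuwuvw$v
17

Derivation:
All 19 rotations (rotation i = S[i:]+S[:i]):
  rot[0] = wvwwvvuvvvuwuuvwuv$
  rot[1] = vwwvvuvvvuwuuvwuv$w
  rot[2] = wwvvuvvvuwuuvwuv$wv
  rot[3] = wvvuvvvuwuuvwuv$wvw
  rot[4] = vvuvvvuwuuvwuv$wvww
  rot[5] = vuvvvuwuuvwuv$wvwwv
  rot[6] = uvvvuwuuvwuv$wvwwvv
  rot[7] = vvvuwuuvwuv$wvwwvvu
  rot[8] = vvuwuuvwuv$wvwwvvuv
  rot[9] = vuwuuvwuv$wvwwvvuvv
  rot[10] = uwuuvwuv$wvwwvvuvvv
  rot[11] = wuuvwuv$wvwwvvuvvvu
  rot[12] = uuvwuv$wvwwvvuvvvuw
  rot[13] = uvwuv$wvwwvvuvvvuwu
  rot[14] = vwuv$wvwwvvuvvvuwuu
  rot[15] = wuv$wvwwvvuvvvuwuuv
  rot[16] = uv$wvwwvvuvvvuwuuvw
  rot[17] = v$wvwwvvuvvvuwuuvwu
  rot[18] = $wvwwvvuvvvuwuuvwuv
Sorted (with $ < everything):
  sorted[0] = $wvwwvvuvvvuwuuvwuv  (last char: 'v')
  sorted[1] = uuvwuv$wvwwvvuvvvuw  (last char: 'w')
  sorted[2] = uv$wvwwvvuvvvuwuuvw  (last char: 'w')
  sorted[3] = uvvvuwuuvwuv$wvwwvv  (last char: 'v')
  sorted[4] = uvwuv$wvwwvvuvvvuwu  (last char: 'u')
  sorted[5] = uwuuvwuv$wvwwvvuvvv  (last char: 'v')
  sorted[6] = v$wvwwvvuvvvuwuuvwu  (last char: 'u')
  sorted[7] = vuvvvuwuuvwuv$wvwwv  (last char: 'v')
  sorted[8] = vuwuuvwuv$wvwwvvuvv  (last char: 'v')
  sorted[9] = vvuvvvuwuuvwuv$wvww  (last char: 'w')
  sorted[10] = vvuwuuvwuv$wvwwvvuv  (last char: 'v')
  sorted[11] = vvvuwuuvwuv$wvwwvvu  (last char: 'u')
  sorted[12] = vwuv$wvwwvvuvvvuwuu  (last char: 'u')
  sorted[13] = vwwvvuvvvuwuuvwuv$w  (last char: 'w')
  sorted[14] = wuuvwuv$wvwwvvuvvvu  (last char: 'u')
  sorted[15] = wuv$wvwwvvuvvvuwuuv  (last char: 'v')
  sorted[16] = wvvuvvvuwuuvwuv$wvw  (last char: 'w')
  sorted[17] = wvwwvvuvvvuwuuvwuv$  (last char: '$')
  sorted[18] = wwvvuvvvuwuuvwuv$wv  (last char: 'v')
Last column: vwwvuvuvvwvuuwuvw$v
Original string S is at sorted index 17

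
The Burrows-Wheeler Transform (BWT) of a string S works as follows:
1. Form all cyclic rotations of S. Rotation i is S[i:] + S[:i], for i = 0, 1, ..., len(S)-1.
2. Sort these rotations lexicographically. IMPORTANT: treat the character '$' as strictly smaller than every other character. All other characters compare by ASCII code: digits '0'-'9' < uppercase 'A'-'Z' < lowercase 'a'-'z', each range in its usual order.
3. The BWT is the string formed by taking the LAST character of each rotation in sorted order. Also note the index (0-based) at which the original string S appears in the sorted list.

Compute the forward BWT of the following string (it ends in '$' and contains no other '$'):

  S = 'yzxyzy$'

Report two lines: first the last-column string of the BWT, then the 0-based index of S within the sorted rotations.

Answer: yzz$xyy
3

Derivation:
All 7 rotations (rotation i = S[i:]+S[:i]):
  rot[0] = yzxyzy$
  rot[1] = zxyzy$y
  rot[2] = xyzy$yz
  rot[3] = yzy$yzx
  rot[4] = zy$yzxy
  rot[5] = y$yzxyz
  rot[6] = $yzxyzy
Sorted (with $ < everything):
  sorted[0] = $yzxyzy  (last char: 'y')
  sorted[1] = xyzy$yz  (last char: 'z')
  sorted[2] = y$yzxyz  (last char: 'z')
  sorted[3] = yzxyzy$  (last char: '$')
  sorted[4] = yzy$yzx  (last char: 'x')
  sorted[5] = zxyzy$y  (last char: 'y')
  sorted[6] = zy$yzxy  (last char: 'y')
Last column: yzz$xyy
Original string S is at sorted index 3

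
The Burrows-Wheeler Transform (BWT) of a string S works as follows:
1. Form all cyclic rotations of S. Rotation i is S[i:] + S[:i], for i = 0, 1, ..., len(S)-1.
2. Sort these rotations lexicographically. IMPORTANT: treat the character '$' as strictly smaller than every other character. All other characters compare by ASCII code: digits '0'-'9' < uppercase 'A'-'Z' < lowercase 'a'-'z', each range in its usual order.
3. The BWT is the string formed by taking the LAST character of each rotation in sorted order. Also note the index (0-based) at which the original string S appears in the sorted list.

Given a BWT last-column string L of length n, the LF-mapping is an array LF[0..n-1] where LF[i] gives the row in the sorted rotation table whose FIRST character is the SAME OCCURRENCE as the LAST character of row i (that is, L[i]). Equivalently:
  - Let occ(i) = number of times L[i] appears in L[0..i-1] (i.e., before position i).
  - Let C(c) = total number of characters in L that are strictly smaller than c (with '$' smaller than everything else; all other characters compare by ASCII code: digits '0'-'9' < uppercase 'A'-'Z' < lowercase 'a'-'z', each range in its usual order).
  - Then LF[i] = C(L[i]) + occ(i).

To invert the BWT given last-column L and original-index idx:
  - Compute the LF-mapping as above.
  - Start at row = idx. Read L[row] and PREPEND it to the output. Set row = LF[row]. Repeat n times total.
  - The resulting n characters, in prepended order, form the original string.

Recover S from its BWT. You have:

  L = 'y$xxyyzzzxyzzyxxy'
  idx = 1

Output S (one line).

LF mapping: 6 0 1 2 7 8 12 13 14 3 9 15 16 10 4 5 11
Walk LF starting at row 1, prepending L[row]:
  step 1: row=1, L[1]='$', prepend. Next row=LF[1]=0
  step 2: row=0, L[0]='y', prepend. Next row=LF[0]=6
  step 3: row=6, L[6]='z', prepend. Next row=LF[6]=12
  step 4: row=12, L[12]='z', prepend. Next row=LF[12]=16
  step 5: row=16, L[16]='y', prepend. Next row=LF[16]=11
  step 6: row=11, L[11]='z', prepend. Next row=LF[11]=15
  step 7: row=15, L[15]='x', prepend. Next row=LF[15]=5
  step 8: row=5, L[5]='y', prepend. Next row=LF[5]=8
  step 9: row=8, L[8]='z', prepend. Next row=LF[8]=14
  step 10: row=14, L[14]='x', prepend. Next row=LF[14]=4
  step 11: row=4, L[4]='y', prepend. Next row=LF[4]=7
  step 12: row=7, L[7]='z', prepend. Next row=LF[7]=13
  step 13: row=13, L[13]='y', prepend. Next row=LF[13]=10
  step 14: row=10, L[10]='y', prepend. Next row=LF[10]=9
  step 15: row=9, L[9]='x', prepend. Next row=LF[9]=3
  step 16: row=3, L[3]='x', prepend. Next row=LF[3]=2
  step 17: row=2, L[2]='x', prepend. Next row=LF[2]=1
Reversed output: xxxyyzyxzyxzyzzy$

Answer: xxxyyzyxzyxzyzzy$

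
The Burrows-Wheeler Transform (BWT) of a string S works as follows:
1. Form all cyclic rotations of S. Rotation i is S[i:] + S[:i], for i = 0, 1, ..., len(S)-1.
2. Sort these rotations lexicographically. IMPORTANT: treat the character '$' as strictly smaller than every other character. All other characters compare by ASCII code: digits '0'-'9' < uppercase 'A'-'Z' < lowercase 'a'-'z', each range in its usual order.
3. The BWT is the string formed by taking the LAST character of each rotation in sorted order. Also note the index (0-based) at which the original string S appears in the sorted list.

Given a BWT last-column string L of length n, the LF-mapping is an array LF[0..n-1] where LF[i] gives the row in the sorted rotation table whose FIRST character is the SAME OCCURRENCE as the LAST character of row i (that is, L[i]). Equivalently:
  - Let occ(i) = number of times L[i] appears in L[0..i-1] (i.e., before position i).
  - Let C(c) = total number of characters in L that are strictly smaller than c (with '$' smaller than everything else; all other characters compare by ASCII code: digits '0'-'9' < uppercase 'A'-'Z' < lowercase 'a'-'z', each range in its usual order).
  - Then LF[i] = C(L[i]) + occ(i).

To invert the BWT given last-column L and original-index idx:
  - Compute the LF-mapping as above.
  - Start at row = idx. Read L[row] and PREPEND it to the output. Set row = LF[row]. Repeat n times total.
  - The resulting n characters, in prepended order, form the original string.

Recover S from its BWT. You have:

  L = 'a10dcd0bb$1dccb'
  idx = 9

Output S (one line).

LF mapping: 5 3 1 12 9 13 2 6 7 0 4 14 10 11 8
Walk LF starting at row 9, prepending L[row]:
  step 1: row=9, L[9]='$', prepend. Next row=LF[9]=0
  step 2: row=0, L[0]='a', prepend. Next row=LF[0]=5
  step 3: row=5, L[5]='d', prepend. Next row=LF[5]=13
  step 4: row=13, L[13]='c', prepend. Next row=LF[13]=11
  step 5: row=11, L[11]='d', prepend. Next row=LF[11]=14
  step 6: row=14, L[14]='b', prepend. Next row=LF[14]=8
  step 7: row=8, L[8]='b', prepend. Next row=LF[8]=7
  step 8: row=7, L[7]='b', prepend. Next row=LF[7]=6
  step 9: row=6, L[6]='0', prepend. Next row=LF[6]=2
  step 10: row=2, L[2]='0', prepend. Next row=LF[2]=1
  step 11: row=1, L[1]='1', prepend. Next row=LF[1]=3
  step 12: row=3, L[3]='d', prepend. Next row=LF[3]=12
  step 13: row=12, L[12]='c', prepend. Next row=LF[12]=10
  step 14: row=10, L[10]='1', prepend. Next row=LF[10]=4
  step 15: row=4, L[4]='c', prepend. Next row=LF[4]=9
Reversed output: c1cd100bbbdcda$

Answer: c1cd100bbbdcda$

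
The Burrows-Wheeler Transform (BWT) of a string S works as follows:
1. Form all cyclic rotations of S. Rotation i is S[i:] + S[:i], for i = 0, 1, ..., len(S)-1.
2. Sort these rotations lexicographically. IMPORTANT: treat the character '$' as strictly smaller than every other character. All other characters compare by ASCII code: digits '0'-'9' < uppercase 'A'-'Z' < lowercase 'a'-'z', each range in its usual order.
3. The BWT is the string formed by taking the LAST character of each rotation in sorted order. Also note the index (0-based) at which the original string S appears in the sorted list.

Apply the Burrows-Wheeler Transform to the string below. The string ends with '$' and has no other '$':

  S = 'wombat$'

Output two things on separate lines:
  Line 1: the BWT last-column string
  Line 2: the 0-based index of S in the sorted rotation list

Answer: tbmowa$
6

Derivation:
All 7 rotations (rotation i = S[i:]+S[:i]):
  rot[0] = wombat$
  rot[1] = ombat$w
  rot[2] = mbat$wo
  rot[3] = bat$wom
  rot[4] = at$womb
  rot[5] = t$womba
  rot[6] = $wombat
Sorted (with $ < everything):
  sorted[0] = $wombat  (last char: 't')
  sorted[1] = at$womb  (last char: 'b')
  sorted[2] = bat$wom  (last char: 'm')
  sorted[3] = mbat$wo  (last char: 'o')
  sorted[4] = ombat$w  (last char: 'w')
  sorted[5] = t$womba  (last char: 'a')
  sorted[6] = wombat$  (last char: '$')
Last column: tbmowa$
Original string S is at sorted index 6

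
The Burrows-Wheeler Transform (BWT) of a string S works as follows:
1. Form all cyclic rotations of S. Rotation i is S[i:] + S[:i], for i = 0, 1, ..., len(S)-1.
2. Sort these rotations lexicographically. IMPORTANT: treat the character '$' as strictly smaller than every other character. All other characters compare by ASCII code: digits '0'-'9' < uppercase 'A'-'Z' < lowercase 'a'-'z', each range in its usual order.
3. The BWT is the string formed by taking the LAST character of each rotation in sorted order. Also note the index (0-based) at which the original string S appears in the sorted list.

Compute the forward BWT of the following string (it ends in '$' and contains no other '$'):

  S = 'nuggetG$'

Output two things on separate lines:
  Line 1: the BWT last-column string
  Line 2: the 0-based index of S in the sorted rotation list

All 8 rotations (rotation i = S[i:]+S[:i]):
  rot[0] = nuggetG$
  rot[1] = uggetG$n
  rot[2] = ggetG$nu
  rot[3] = getG$nug
  rot[4] = etG$nugg
  rot[5] = tG$nugge
  rot[6] = G$nugget
  rot[7] = $nuggetG
Sorted (with $ < everything):
  sorted[0] = $nuggetG  (last char: 'G')
  sorted[1] = G$nugget  (last char: 't')
  sorted[2] = etG$nugg  (last char: 'g')
  sorted[3] = getG$nug  (last char: 'g')
  sorted[4] = ggetG$nu  (last char: 'u')
  sorted[5] = nuggetG$  (last char: '$')
  sorted[6] = tG$nugge  (last char: 'e')
  sorted[7] = uggetG$n  (last char: 'n')
Last column: Gtggu$en
Original string S is at sorted index 5

Answer: Gtggu$en
5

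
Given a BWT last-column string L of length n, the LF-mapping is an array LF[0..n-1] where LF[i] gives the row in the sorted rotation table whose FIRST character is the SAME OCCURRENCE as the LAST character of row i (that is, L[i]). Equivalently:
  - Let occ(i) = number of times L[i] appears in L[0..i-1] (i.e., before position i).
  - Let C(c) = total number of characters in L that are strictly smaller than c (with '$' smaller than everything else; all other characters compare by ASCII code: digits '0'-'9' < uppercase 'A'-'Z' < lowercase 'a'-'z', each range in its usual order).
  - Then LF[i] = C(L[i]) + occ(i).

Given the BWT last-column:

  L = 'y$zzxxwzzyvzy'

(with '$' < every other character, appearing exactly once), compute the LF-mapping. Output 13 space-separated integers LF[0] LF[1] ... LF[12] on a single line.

Answer: 5 0 8 9 3 4 2 10 11 6 1 12 7

Derivation:
Char counts: '$':1, 'v':1, 'w':1, 'x':2, 'y':3, 'z':5
C (first-col start): C('$')=0, C('v')=1, C('w')=2, C('x')=3, C('y')=5, C('z')=8
L[0]='y': occ=0, LF[0]=C('y')+0=5+0=5
L[1]='$': occ=0, LF[1]=C('$')+0=0+0=0
L[2]='z': occ=0, LF[2]=C('z')+0=8+0=8
L[3]='z': occ=1, LF[3]=C('z')+1=8+1=9
L[4]='x': occ=0, LF[4]=C('x')+0=3+0=3
L[5]='x': occ=1, LF[5]=C('x')+1=3+1=4
L[6]='w': occ=0, LF[6]=C('w')+0=2+0=2
L[7]='z': occ=2, LF[7]=C('z')+2=8+2=10
L[8]='z': occ=3, LF[8]=C('z')+3=8+3=11
L[9]='y': occ=1, LF[9]=C('y')+1=5+1=6
L[10]='v': occ=0, LF[10]=C('v')+0=1+0=1
L[11]='z': occ=4, LF[11]=C('z')+4=8+4=12
L[12]='y': occ=2, LF[12]=C('y')+2=5+2=7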